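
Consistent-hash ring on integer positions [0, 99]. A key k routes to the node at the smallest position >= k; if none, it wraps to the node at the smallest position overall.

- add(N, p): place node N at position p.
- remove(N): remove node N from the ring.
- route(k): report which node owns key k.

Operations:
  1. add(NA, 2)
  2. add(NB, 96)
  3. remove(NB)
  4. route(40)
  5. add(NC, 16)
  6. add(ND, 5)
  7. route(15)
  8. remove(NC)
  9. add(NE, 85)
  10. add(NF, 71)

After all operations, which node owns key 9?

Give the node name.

Answer: NF

Derivation:
Op 1: add NA@2 -> ring=[2:NA]
Op 2: add NB@96 -> ring=[2:NA,96:NB]
Op 3: remove NB -> ring=[2:NA]
Op 4: route key 40: none >= 40, wrap to smallest pos 2 -> NA
Op 5: add NC@16 -> ring=[2:NA,16:NC]
Op 6: add ND@5 -> ring=[2:NA,5:ND,16:NC]
Op 7: route key 15: smallest pos >= 15 is 16 -> NC
Op 8: remove NC -> ring=[2:NA,5:ND]
Op 9: add NE@85 -> ring=[2:NA,5:ND,85:NE]
Op 10: add NF@71 -> ring=[2:NA,5:ND,71:NF,85:NE]
Final route key 9: smallest pos >= 9 is 71 -> NF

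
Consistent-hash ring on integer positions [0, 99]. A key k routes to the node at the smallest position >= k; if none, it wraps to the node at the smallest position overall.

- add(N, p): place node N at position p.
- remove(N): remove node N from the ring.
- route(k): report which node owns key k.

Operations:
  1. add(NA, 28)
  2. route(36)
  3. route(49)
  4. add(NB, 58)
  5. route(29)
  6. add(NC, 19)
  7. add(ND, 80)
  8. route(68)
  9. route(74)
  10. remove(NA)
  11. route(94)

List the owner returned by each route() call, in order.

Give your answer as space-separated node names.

Op 1: add NA@28 -> ring=[28:NA]
Op 2: route key 36: none >= 36, wrap to smallest pos 28 -> NA
Op 3: route key 49: none >= 49, wrap to smallest pos 28 -> NA
Op 4: add NB@58 -> ring=[28:NA,58:NB]
Op 5: route key 29: smallest pos >= 29 is 58 -> NB
Op 6: add NC@19 -> ring=[19:NC,28:NA,58:NB]
Op 7: add ND@80 -> ring=[19:NC,28:NA,58:NB,80:ND]
Op 8: route key 68: smallest pos >= 68 is 80 -> ND
Op 9: route key 74: smallest pos >= 74 is 80 -> ND
Op 10: remove NA -> ring=[19:NC,58:NB,80:ND]
Op 11: route key 94: none >= 94, wrap to smallest pos 19 -> NC

Answer: NA NA NB ND ND NC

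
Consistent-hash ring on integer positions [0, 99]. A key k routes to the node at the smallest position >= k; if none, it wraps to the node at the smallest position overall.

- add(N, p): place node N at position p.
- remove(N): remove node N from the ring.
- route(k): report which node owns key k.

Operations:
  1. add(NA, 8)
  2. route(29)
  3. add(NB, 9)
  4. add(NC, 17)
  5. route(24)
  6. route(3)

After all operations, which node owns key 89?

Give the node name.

Answer: NA

Derivation:
Op 1: add NA@8 -> ring=[8:NA]
Op 2: route key 29: none >= 29, wrap to smallest pos 8 -> NA
Op 3: add NB@9 -> ring=[8:NA,9:NB]
Op 4: add NC@17 -> ring=[8:NA,9:NB,17:NC]
Op 5: route key 24: none >= 24, wrap to smallest pos 8 -> NA
Op 6: route key 3: smallest pos >= 3 is 8 -> NA
Final route key 89: none >= 89, wrap to smallest pos 8 -> NA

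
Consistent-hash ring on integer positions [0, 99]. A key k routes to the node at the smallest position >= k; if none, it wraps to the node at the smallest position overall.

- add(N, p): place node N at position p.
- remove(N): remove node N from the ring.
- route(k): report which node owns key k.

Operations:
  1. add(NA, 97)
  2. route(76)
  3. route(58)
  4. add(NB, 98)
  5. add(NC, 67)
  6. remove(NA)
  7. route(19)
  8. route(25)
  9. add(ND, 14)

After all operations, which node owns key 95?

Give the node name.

Answer: NB

Derivation:
Op 1: add NA@97 -> ring=[97:NA]
Op 2: route key 76: smallest pos >= 76 is 97 -> NA
Op 3: route key 58: smallest pos >= 58 is 97 -> NA
Op 4: add NB@98 -> ring=[97:NA,98:NB]
Op 5: add NC@67 -> ring=[67:NC,97:NA,98:NB]
Op 6: remove NA -> ring=[67:NC,98:NB]
Op 7: route key 19: smallest pos >= 19 is 67 -> NC
Op 8: route key 25: smallest pos >= 25 is 67 -> NC
Op 9: add ND@14 -> ring=[14:ND,67:NC,98:NB]
Final route key 95: smallest pos >= 95 is 98 -> NB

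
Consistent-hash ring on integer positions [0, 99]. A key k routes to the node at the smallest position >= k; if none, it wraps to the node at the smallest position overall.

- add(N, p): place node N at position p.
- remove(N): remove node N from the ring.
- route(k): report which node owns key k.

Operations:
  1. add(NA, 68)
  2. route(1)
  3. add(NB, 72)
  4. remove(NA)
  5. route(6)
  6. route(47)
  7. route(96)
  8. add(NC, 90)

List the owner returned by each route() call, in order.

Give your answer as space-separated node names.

Answer: NA NB NB NB

Derivation:
Op 1: add NA@68 -> ring=[68:NA]
Op 2: route key 1: smallest pos >= 1 is 68 -> NA
Op 3: add NB@72 -> ring=[68:NA,72:NB]
Op 4: remove NA -> ring=[72:NB]
Op 5: route key 6: smallest pos >= 6 is 72 -> NB
Op 6: route key 47: smallest pos >= 47 is 72 -> NB
Op 7: route key 96: none >= 96, wrap to smallest pos 72 -> NB
Op 8: add NC@90 -> ring=[72:NB,90:NC]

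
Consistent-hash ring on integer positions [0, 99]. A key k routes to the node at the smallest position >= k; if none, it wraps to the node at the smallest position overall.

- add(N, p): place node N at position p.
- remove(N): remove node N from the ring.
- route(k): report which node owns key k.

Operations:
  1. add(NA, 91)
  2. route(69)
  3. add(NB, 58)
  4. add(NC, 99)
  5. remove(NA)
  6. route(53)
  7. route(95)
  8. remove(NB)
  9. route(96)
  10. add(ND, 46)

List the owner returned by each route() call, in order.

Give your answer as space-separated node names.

Op 1: add NA@91 -> ring=[91:NA]
Op 2: route key 69: smallest pos >= 69 is 91 -> NA
Op 3: add NB@58 -> ring=[58:NB,91:NA]
Op 4: add NC@99 -> ring=[58:NB,91:NA,99:NC]
Op 5: remove NA -> ring=[58:NB,99:NC]
Op 6: route key 53: smallest pos >= 53 is 58 -> NB
Op 7: route key 95: smallest pos >= 95 is 99 -> NC
Op 8: remove NB -> ring=[99:NC]
Op 9: route key 96: smallest pos >= 96 is 99 -> NC
Op 10: add ND@46 -> ring=[46:ND,99:NC]

Answer: NA NB NC NC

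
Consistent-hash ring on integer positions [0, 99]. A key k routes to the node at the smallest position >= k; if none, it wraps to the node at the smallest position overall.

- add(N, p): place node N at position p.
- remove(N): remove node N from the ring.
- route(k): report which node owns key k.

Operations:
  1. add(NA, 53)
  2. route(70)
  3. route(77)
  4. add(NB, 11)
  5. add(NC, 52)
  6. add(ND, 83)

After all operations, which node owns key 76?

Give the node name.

Op 1: add NA@53 -> ring=[53:NA]
Op 2: route key 70: none >= 70, wrap to smallest pos 53 -> NA
Op 3: route key 77: none >= 77, wrap to smallest pos 53 -> NA
Op 4: add NB@11 -> ring=[11:NB,53:NA]
Op 5: add NC@52 -> ring=[11:NB,52:NC,53:NA]
Op 6: add ND@83 -> ring=[11:NB,52:NC,53:NA,83:ND]
Final route key 76: smallest pos >= 76 is 83 -> ND

Answer: ND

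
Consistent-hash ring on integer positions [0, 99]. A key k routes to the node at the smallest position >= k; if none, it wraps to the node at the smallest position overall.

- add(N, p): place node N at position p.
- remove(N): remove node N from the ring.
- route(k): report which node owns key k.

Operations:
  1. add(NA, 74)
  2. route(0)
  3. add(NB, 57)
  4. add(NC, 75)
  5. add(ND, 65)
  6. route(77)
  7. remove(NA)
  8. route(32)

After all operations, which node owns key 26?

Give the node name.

Op 1: add NA@74 -> ring=[74:NA]
Op 2: route key 0: smallest pos >= 0 is 74 -> NA
Op 3: add NB@57 -> ring=[57:NB,74:NA]
Op 4: add NC@75 -> ring=[57:NB,74:NA,75:NC]
Op 5: add ND@65 -> ring=[57:NB,65:ND,74:NA,75:NC]
Op 6: route key 77: none >= 77, wrap to smallest pos 57 -> NB
Op 7: remove NA -> ring=[57:NB,65:ND,75:NC]
Op 8: route key 32: smallest pos >= 32 is 57 -> NB
Final route key 26: smallest pos >= 26 is 57 -> NB

Answer: NB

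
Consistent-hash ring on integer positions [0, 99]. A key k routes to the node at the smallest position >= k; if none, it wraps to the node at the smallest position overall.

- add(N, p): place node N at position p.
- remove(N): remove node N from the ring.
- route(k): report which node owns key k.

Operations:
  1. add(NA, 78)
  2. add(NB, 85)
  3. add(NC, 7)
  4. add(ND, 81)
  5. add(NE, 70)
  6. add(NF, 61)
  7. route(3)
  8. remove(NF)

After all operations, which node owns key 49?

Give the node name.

Answer: NE

Derivation:
Op 1: add NA@78 -> ring=[78:NA]
Op 2: add NB@85 -> ring=[78:NA,85:NB]
Op 3: add NC@7 -> ring=[7:NC,78:NA,85:NB]
Op 4: add ND@81 -> ring=[7:NC,78:NA,81:ND,85:NB]
Op 5: add NE@70 -> ring=[7:NC,70:NE,78:NA,81:ND,85:NB]
Op 6: add NF@61 -> ring=[7:NC,61:NF,70:NE,78:NA,81:ND,85:NB]
Op 7: route key 3: smallest pos >= 3 is 7 -> NC
Op 8: remove NF -> ring=[7:NC,70:NE,78:NA,81:ND,85:NB]
Final route key 49: smallest pos >= 49 is 70 -> NE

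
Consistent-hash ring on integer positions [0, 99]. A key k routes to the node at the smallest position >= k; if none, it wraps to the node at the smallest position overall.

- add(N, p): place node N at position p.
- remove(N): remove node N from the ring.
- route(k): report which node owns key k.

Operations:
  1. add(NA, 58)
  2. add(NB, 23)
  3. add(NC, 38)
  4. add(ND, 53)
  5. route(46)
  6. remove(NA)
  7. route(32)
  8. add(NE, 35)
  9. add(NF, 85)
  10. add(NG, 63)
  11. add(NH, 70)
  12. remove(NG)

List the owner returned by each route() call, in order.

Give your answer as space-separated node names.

Op 1: add NA@58 -> ring=[58:NA]
Op 2: add NB@23 -> ring=[23:NB,58:NA]
Op 3: add NC@38 -> ring=[23:NB,38:NC,58:NA]
Op 4: add ND@53 -> ring=[23:NB,38:NC,53:ND,58:NA]
Op 5: route key 46: smallest pos >= 46 is 53 -> ND
Op 6: remove NA -> ring=[23:NB,38:NC,53:ND]
Op 7: route key 32: smallest pos >= 32 is 38 -> NC
Op 8: add NE@35 -> ring=[23:NB,35:NE,38:NC,53:ND]
Op 9: add NF@85 -> ring=[23:NB,35:NE,38:NC,53:ND,85:NF]
Op 10: add NG@63 -> ring=[23:NB,35:NE,38:NC,53:ND,63:NG,85:NF]
Op 11: add NH@70 -> ring=[23:NB,35:NE,38:NC,53:ND,63:NG,70:NH,85:NF]
Op 12: remove NG -> ring=[23:NB,35:NE,38:NC,53:ND,70:NH,85:NF]

Answer: ND NC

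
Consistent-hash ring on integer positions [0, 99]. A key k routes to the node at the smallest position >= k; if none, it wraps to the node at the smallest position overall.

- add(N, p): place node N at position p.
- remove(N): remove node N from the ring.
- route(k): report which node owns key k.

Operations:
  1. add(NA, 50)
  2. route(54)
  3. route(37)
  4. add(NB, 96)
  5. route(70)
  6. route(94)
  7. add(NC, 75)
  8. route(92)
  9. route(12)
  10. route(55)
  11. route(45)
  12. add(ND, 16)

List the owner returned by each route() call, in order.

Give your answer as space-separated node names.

Answer: NA NA NB NB NB NA NC NA

Derivation:
Op 1: add NA@50 -> ring=[50:NA]
Op 2: route key 54: none >= 54, wrap to smallest pos 50 -> NA
Op 3: route key 37: smallest pos >= 37 is 50 -> NA
Op 4: add NB@96 -> ring=[50:NA,96:NB]
Op 5: route key 70: smallest pos >= 70 is 96 -> NB
Op 6: route key 94: smallest pos >= 94 is 96 -> NB
Op 7: add NC@75 -> ring=[50:NA,75:NC,96:NB]
Op 8: route key 92: smallest pos >= 92 is 96 -> NB
Op 9: route key 12: smallest pos >= 12 is 50 -> NA
Op 10: route key 55: smallest pos >= 55 is 75 -> NC
Op 11: route key 45: smallest pos >= 45 is 50 -> NA
Op 12: add ND@16 -> ring=[16:ND,50:NA,75:NC,96:NB]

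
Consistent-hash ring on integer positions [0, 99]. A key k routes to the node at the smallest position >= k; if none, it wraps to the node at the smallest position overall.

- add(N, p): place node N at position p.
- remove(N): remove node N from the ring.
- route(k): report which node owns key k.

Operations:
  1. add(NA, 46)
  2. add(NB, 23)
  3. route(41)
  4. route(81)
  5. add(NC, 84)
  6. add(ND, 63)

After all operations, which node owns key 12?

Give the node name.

Op 1: add NA@46 -> ring=[46:NA]
Op 2: add NB@23 -> ring=[23:NB,46:NA]
Op 3: route key 41: smallest pos >= 41 is 46 -> NA
Op 4: route key 81: none >= 81, wrap to smallest pos 23 -> NB
Op 5: add NC@84 -> ring=[23:NB,46:NA,84:NC]
Op 6: add ND@63 -> ring=[23:NB,46:NA,63:ND,84:NC]
Final route key 12: smallest pos >= 12 is 23 -> NB

Answer: NB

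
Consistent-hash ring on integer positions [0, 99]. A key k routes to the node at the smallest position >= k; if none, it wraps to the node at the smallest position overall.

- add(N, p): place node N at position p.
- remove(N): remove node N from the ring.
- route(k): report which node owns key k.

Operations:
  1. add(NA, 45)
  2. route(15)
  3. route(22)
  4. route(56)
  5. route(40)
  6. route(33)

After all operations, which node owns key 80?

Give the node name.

Answer: NA

Derivation:
Op 1: add NA@45 -> ring=[45:NA]
Op 2: route key 15: smallest pos >= 15 is 45 -> NA
Op 3: route key 22: smallest pos >= 22 is 45 -> NA
Op 4: route key 56: none >= 56, wrap to smallest pos 45 -> NA
Op 5: route key 40: smallest pos >= 40 is 45 -> NA
Op 6: route key 33: smallest pos >= 33 is 45 -> NA
Final route key 80: none >= 80, wrap to smallest pos 45 -> NA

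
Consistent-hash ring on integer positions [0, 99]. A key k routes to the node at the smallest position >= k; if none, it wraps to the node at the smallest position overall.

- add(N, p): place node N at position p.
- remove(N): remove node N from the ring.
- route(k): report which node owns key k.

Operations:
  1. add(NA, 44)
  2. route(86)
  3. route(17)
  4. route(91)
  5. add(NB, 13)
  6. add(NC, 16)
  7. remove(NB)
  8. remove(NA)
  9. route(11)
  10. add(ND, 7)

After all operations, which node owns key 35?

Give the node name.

Op 1: add NA@44 -> ring=[44:NA]
Op 2: route key 86: none >= 86, wrap to smallest pos 44 -> NA
Op 3: route key 17: smallest pos >= 17 is 44 -> NA
Op 4: route key 91: none >= 91, wrap to smallest pos 44 -> NA
Op 5: add NB@13 -> ring=[13:NB,44:NA]
Op 6: add NC@16 -> ring=[13:NB,16:NC,44:NA]
Op 7: remove NB -> ring=[16:NC,44:NA]
Op 8: remove NA -> ring=[16:NC]
Op 9: route key 11: smallest pos >= 11 is 16 -> NC
Op 10: add ND@7 -> ring=[7:ND,16:NC]
Final route key 35: none >= 35, wrap to smallest pos 7 -> ND

Answer: ND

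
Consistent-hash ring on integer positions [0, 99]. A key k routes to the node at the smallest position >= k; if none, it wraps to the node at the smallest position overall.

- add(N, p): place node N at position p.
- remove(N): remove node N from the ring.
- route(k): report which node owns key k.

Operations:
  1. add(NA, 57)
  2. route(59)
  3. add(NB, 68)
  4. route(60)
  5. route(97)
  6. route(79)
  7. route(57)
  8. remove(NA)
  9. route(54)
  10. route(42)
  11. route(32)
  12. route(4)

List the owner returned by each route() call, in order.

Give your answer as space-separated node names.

Answer: NA NB NA NA NA NB NB NB NB

Derivation:
Op 1: add NA@57 -> ring=[57:NA]
Op 2: route key 59: none >= 59, wrap to smallest pos 57 -> NA
Op 3: add NB@68 -> ring=[57:NA,68:NB]
Op 4: route key 60: smallest pos >= 60 is 68 -> NB
Op 5: route key 97: none >= 97, wrap to smallest pos 57 -> NA
Op 6: route key 79: none >= 79, wrap to smallest pos 57 -> NA
Op 7: route key 57: smallest pos >= 57 is 57 -> NA
Op 8: remove NA -> ring=[68:NB]
Op 9: route key 54: smallest pos >= 54 is 68 -> NB
Op 10: route key 42: smallest pos >= 42 is 68 -> NB
Op 11: route key 32: smallest pos >= 32 is 68 -> NB
Op 12: route key 4: smallest pos >= 4 is 68 -> NB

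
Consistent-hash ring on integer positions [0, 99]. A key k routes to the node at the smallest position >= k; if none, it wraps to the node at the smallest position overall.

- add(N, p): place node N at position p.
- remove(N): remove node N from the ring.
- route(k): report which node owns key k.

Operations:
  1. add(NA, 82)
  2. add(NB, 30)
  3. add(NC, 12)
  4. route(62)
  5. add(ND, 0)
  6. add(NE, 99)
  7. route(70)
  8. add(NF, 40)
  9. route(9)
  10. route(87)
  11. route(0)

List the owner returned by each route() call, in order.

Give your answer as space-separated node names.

Op 1: add NA@82 -> ring=[82:NA]
Op 2: add NB@30 -> ring=[30:NB,82:NA]
Op 3: add NC@12 -> ring=[12:NC,30:NB,82:NA]
Op 4: route key 62: smallest pos >= 62 is 82 -> NA
Op 5: add ND@0 -> ring=[0:ND,12:NC,30:NB,82:NA]
Op 6: add NE@99 -> ring=[0:ND,12:NC,30:NB,82:NA,99:NE]
Op 7: route key 70: smallest pos >= 70 is 82 -> NA
Op 8: add NF@40 -> ring=[0:ND,12:NC,30:NB,40:NF,82:NA,99:NE]
Op 9: route key 9: smallest pos >= 9 is 12 -> NC
Op 10: route key 87: smallest pos >= 87 is 99 -> NE
Op 11: route key 0: smallest pos >= 0 is 0 -> ND

Answer: NA NA NC NE ND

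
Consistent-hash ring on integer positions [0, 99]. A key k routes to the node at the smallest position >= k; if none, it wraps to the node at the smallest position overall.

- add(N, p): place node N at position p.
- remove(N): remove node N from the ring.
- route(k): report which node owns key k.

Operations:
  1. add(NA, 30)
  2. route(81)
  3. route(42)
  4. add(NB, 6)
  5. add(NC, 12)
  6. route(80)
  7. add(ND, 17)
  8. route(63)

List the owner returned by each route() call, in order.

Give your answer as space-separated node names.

Answer: NA NA NB NB

Derivation:
Op 1: add NA@30 -> ring=[30:NA]
Op 2: route key 81: none >= 81, wrap to smallest pos 30 -> NA
Op 3: route key 42: none >= 42, wrap to smallest pos 30 -> NA
Op 4: add NB@6 -> ring=[6:NB,30:NA]
Op 5: add NC@12 -> ring=[6:NB,12:NC,30:NA]
Op 6: route key 80: none >= 80, wrap to smallest pos 6 -> NB
Op 7: add ND@17 -> ring=[6:NB,12:NC,17:ND,30:NA]
Op 8: route key 63: none >= 63, wrap to smallest pos 6 -> NB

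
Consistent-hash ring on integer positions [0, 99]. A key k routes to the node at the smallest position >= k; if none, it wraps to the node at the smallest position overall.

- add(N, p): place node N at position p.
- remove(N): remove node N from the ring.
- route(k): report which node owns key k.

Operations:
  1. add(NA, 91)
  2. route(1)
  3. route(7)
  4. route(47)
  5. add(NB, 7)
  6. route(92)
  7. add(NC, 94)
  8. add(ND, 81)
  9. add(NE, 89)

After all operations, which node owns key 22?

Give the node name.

Answer: ND

Derivation:
Op 1: add NA@91 -> ring=[91:NA]
Op 2: route key 1: smallest pos >= 1 is 91 -> NA
Op 3: route key 7: smallest pos >= 7 is 91 -> NA
Op 4: route key 47: smallest pos >= 47 is 91 -> NA
Op 5: add NB@7 -> ring=[7:NB,91:NA]
Op 6: route key 92: none >= 92, wrap to smallest pos 7 -> NB
Op 7: add NC@94 -> ring=[7:NB,91:NA,94:NC]
Op 8: add ND@81 -> ring=[7:NB,81:ND,91:NA,94:NC]
Op 9: add NE@89 -> ring=[7:NB,81:ND,89:NE,91:NA,94:NC]
Final route key 22: smallest pos >= 22 is 81 -> ND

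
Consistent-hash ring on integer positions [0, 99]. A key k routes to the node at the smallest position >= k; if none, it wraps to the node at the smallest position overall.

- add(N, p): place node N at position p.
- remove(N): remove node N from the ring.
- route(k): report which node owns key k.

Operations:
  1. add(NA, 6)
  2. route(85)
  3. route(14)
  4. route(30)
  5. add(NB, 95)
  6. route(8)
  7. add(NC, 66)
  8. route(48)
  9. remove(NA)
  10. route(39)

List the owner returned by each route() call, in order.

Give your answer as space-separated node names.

Answer: NA NA NA NB NC NC

Derivation:
Op 1: add NA@6 -> ring=[6:NA]
Op 2: route key 85: none >= 85, wrap to smallest pos 6 -> NA
Op 3: route key 14: none >= 14, wrap to smallest pos 6 -> NA
Op 4: route key 30: none >= 30, wrap to smallest pos 6 -> NA
Op 5: add NB@95 -> ring=[6:NA,95:NB]
Op 6: route key 8: smallest pos >= 8 is 95 -> NB
Op 7: add NC@66 -> ring=[6:NA,66:NC,95:NB]
Op 8: route key 48: smallest pos >= 48 is 66 -> NC
Op 9: remove NA -> ring=[66:NC,95:NB]
Op 10: route key 39: smallest pos >= 39 is 66 -> NC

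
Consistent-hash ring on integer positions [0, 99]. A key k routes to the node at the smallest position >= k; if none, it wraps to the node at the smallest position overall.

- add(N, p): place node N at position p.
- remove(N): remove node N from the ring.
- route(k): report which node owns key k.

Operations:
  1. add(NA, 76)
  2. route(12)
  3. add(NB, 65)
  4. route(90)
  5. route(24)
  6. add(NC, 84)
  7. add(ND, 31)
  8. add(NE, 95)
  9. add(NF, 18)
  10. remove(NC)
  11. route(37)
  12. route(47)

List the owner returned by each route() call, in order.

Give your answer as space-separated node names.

Op 1: add NA@76 -> ring=[76:NA]
Op 2: route key 12: smallest pos >= 12 is 76 -> NA
Op 3: add NB@65 -> ring=[65:NB,76:NA]
Op 4: route key 90: none >= 90, wrap to smallest pos 65 -> NB
Op 5: route key 24: smallest pos >= 24 is 65 -> NB
Op 6: add NC@84 -> ring=[65:NB,76:NA,84:NC]
Op 7: add ND@31 -> ring=[31:ND,65:NB,76:NA,84:NC]
Op 8: add NE@95 -> ring=[31:ND,65:NB,76:NA,84:NC,95:NE]
Op 9: add NF@18 -> ring=[18:NF,31:ND,65:NB,76:NA,84:NC,95:NE]
Op 10: remove NC -> ring=[18:NF,31:ND,65:NB,76:NA,95:NE]
Op 11: route key 37: smallest pos >= 37 is 65 -> NB
Op 12: route key 47: smallest pos >= 47 is 65 -> NB

Answer: NA NB NB NB NB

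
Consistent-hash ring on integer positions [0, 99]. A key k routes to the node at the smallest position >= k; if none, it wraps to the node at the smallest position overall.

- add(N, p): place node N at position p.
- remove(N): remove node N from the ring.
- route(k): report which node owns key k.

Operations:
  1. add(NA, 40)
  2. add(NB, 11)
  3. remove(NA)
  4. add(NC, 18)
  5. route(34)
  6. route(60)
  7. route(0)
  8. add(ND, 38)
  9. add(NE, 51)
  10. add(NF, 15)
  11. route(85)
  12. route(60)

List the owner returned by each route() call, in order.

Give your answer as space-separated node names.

Answer: NB NB NB NB NB

Derivation:
Op 1: add NA@40 -> ring=[40:NA]
Op 2: add NB@11 -> ring=[11:NB,40:NA]
Op 3: remove NA -> ring=[11:NB]
Op 4: add NC@18 -> ring=[11:NB,18:NC]
Op 5: route key 34: none >= 34, wrap to smallest pos 11 -> NB
Op 6: route key 60: none >= 60, wrap to smallest pos 11 -> NB
Op 7: route key 0: smallest pos >= 0 is 11 -> NB
Op 8: add ND@38 -> ring=[11:NB,18:NC,38:ND]
Op 9: add NE@51 -> ring=[11:NB,18:NC,38:ND,51:NE]
Op 10: add NF@15 -> ring=[11:NB,15:NF,18:NC,38:ND,51:NE]
Op 11: route key 85: none >= 85, wrap to smallest pos 11 -> NB
Op 12: route key 60: none >= 60, wrap to smallest pos 11 -> NB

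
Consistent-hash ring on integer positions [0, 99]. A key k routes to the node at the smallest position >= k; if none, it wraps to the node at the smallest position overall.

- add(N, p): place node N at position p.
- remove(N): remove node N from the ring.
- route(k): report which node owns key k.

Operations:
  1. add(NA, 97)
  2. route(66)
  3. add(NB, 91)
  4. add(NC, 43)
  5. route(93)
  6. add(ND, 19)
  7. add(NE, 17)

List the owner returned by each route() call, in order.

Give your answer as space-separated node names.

Answer: NA NA

Derivation:
Op 1: add NA@97 -> ring=[97:NA]
Op 2: route key 66: smallest pos >= 66 is 97 -> NA
Op 3: add NB@91 -> ring=[91:NB,97:NA]
Op 4: add NC@43 -> ring=[43:NC,91:NB,97:NA]
Op 5: route key 93: smallest pos >= 93 is 97 -> NA
Op 6: add ND@19 -> ring=[19:ND,43:NC,91:NB,97:NA]
Op 7: add NE@17 -> ring=[17:NE,19:ND,43:NC,91:NB,97:NA]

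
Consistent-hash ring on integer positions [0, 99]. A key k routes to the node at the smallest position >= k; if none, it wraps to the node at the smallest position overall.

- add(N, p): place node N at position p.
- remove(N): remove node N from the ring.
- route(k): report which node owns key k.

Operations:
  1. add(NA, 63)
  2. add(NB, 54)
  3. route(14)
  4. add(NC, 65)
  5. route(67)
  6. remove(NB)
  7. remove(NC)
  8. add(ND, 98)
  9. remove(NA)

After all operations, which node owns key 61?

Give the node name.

Op 1: add NA@63 -> ring=[63:NA]
Op 2: add NB@54 -> ring=[54:NB,63:NA]
Op 3: route key 14: smallest pos >= 14 is 54 -> NB
Op 4: add NC@65 -> ring=[54:NB,63:NA,65:NC]
Op 5: route key 67: none >= 67, wrap to smallest pos 54 -> NB
Op 6: remove NB -> ring=[63:NA,65:NC]
Op 7: remove NC -> ring=[63:NA]
Op 8: add ND@98 -> ring=[63:NA,98:ND]
Op 9: remove NA -> ring=[98:ND]
Final route key 61: smallest pos >= 61 is 98 -> ND

Answer: ND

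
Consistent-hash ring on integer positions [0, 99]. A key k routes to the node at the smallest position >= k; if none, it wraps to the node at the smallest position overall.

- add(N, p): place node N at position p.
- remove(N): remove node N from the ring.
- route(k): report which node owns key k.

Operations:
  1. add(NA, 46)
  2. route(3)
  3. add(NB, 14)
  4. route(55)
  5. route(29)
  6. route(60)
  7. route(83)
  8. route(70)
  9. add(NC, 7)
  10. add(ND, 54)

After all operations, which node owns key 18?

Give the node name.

Answer: NA

Derivation:
Op 1: add NA@46 -> ring=[46:NA]
Op 2: route key 3: smallest pos >= 3 is 46 -> NA
Op 3: add NB@14 -> ring=[14:NB,46:NA]
Op 4: route key 55: none >= 55, wrap to smallest pos 14 -> NB
Op 5: route key 29: smallest pos >= 29 is 46 -> NA
Op 6: route key 60: none >= 60, wrap to smallest pos 14 -> NB
Op 7: route key 83: none >= 83, wrap to smallest pos 14 -> NB
Op 8: route key 70: none >= 70, wrap to smallest pos 14 -> NB
Op 9: add NC@7 -> ring=[7:NC,14:NB,46:NA]
Op 10: add ND@54 -> ring=[7:NC,14:NB,46:NA,54:ND]
Final route key 18: smallest pos >= 18 is 46 -> NA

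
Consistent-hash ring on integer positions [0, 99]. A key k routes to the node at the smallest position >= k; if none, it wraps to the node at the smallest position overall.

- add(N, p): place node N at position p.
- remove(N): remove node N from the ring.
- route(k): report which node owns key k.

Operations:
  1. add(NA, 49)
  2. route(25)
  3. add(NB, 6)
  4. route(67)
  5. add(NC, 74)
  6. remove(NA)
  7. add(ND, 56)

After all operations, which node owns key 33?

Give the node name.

Op 1: add NA@49 -> ring=[49:NA]
Op 2: route key 25: smallest pos >= 25 is 49 -> NA
Op 3: add NB@6 -> ring=[6:NB,49:NA]
Op 4: route key 67: none >= 67, wrap to smallest pos 6 -> NB
Op 5: add NC@74 -> ring=[6:NB,49:NA,74:NC]
Op 6: remove NA -> ring=[6:NB,74:NC]
Op 7: add ND@56 -> ring=[6:NB,56:ND,74:NC]
Final route key 33: smallest pos >= 33 is 56 -> ND

Answer: ND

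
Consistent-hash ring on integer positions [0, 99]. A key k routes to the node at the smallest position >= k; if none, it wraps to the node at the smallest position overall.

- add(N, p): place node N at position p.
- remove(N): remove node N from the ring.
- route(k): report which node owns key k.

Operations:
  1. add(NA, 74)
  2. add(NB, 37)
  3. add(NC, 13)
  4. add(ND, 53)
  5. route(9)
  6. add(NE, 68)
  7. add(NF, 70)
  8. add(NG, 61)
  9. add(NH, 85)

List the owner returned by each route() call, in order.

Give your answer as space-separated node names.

Answer: NC

Derivation:
Op 1: add NA@74 -> ring=[74:NA]
Op 2: add NB@37 -> ring=[37:NB,74:NA]
Op 3: add NC@13 -> ring=[13:NC,37:NB,74:NA]
Op 4: add ND@53 -> ring=[13:NC,37:NB,53:ND,74:NA]
Op 5: route key 9: smallest pos >= 9 is 13 -> NC
Op 6: add NE@68 -> ring=[13:NC,37:NB,53:ND,68:NE,74:NA]
Op 7: add NF@70 -> ring=[13:NC,37:NB,53:ND,68:NE,70:NF,74:NA]
Op 8: add NG@61 -> ring=[13:NC,37:NB,53:ND,61:NG,68:NE,70:NF,74:NA]
Op 9: add NH@85 -> ring=[13:NC,37:NB,53:ND,61:NG,68:NE,70:NF,74:NA,85:NH]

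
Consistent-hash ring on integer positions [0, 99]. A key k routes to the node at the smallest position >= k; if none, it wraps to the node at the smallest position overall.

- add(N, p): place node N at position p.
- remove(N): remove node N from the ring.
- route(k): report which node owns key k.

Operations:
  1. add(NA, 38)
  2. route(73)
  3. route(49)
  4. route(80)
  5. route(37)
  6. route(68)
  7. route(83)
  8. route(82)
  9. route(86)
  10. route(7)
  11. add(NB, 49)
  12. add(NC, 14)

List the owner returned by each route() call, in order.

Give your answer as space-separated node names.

Answer: NA NA NA NA NA NA NA NA NA

Derivation:
Op 1: add NA@38 -> ring=[38:NA]
Op 2: route key 73: none >= 73, wrap to smallest pos 38 -> NA
Op 3: route key 49: none >= 49, wrap to smallest pos 38 -> NA
Op 4: route key 80: none >= 80, wrap to smallest pos 38 -> NA
Op 5: route key 37: smallest pos >= 37 is 38 -> NA
Op 6: route key 68: none >= 68, wrap to smallest pos 38 -> NA
Op 7: route key 83: none >= 83, wrap to smallest pos 38 -> NA
Op 8: route key 82: none >= 82, wrap to smallest pos 38 -> NA
Op 9: route key 86: none >= 86, wrap to smallest pos 38 -> NA
Op 10: route key 7: smallest pos >= 7 is 38 -> NA
Op 11: add NB@49 -> ring=[38:NA,49:NB]
Op 12: add NC@14 -> ring=[14:NC,38:NA,49:NB]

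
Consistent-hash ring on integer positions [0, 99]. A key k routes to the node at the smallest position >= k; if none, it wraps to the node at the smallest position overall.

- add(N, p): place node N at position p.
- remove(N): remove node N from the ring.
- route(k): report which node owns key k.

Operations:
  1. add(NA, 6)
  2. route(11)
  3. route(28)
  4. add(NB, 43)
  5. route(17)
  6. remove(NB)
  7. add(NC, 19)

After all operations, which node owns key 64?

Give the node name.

Op 1: add NA@6 -> ring=[6:NA]
Op 2: route key 11: none >= 11, wrap to smallest pos 6 -> NA
Op 3: route key 28: none >= 28, wrap to smallest pos 6 -> NA
Op 4: add NB@43 -> ring=[6:NA,43:NB]
Op 5: route key 17: smallest pos >= 17 is 43 -> NB
Op 6: remove NB -> ring=[6:NA]
Op 7: add NC@19 -> ring=[6:NA,19:NC]
Final route key 64: none >= 64, wrap to smallest pos 6 -> NA

Answer: NA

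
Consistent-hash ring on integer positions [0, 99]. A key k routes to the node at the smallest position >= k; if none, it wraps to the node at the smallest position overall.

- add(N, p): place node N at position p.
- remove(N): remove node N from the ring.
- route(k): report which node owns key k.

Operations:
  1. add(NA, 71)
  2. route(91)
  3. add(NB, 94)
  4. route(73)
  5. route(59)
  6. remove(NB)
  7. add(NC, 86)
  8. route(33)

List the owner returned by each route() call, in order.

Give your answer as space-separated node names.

Answer: NA NB NA NA

Derivation:
Op 1: add NA@71 -> ring=[71:NA]
Op 2: route key 91: none >= 91, wrap to smallest pos 71 -> NA
Op 3: add NB@94 -> ring=[71:NA,94:NB]
Op 4: route key 73: smallest pos >= 73 is 94 -> NB
Op 5: route key 59: smallest pos >= 59 is 71 -> NA
Op 6: remove NB -> ring=[71:NA]
Op 7: add NC@86 -> ring=[71:NA,86:NC]
Op 8: route key 33: smallest pos >= 33 is 71 -> NA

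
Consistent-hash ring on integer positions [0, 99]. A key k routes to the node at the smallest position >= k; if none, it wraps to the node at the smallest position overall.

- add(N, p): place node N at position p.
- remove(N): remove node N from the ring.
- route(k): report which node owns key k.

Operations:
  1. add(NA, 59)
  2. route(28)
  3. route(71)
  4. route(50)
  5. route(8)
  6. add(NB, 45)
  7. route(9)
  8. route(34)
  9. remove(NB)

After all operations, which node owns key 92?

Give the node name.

Op 1: add NA@59 -> ring=[59:NA]
Op 2: route key 28: smallest pos >= 28 is 59 -> NA
Op 3: route key 71: none >= 71, wrap to smallest pos 59 -> NA
Op 4: route key 50: smallest pos >= 50 is 59 -> NA
Op 5: route key 8: smallest pos >= 8 is 59 -> NA
Op 6: add NB@45 -> ring=[45:NB,59:NA]
Op 7: route key 9: smallest pos >= 9 is 45 -> NB
Op 8: route key 34: smallest pos >= 34 is 45 -> NB
Op 9: remove NB -> ring=[59:NA]
Final route key 92: none >= 92, wrap to smallest pos 59 -> NA

Answer: NA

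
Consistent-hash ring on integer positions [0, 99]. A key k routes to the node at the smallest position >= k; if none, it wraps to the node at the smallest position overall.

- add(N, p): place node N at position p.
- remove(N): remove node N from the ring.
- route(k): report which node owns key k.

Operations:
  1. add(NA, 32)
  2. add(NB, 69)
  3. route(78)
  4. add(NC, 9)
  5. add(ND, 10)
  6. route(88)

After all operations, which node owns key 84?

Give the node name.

Op 1: add NA@32 -> ring=[32:NA]
Op 2: add NB@69 -> ring=[32:NA,69:NB]
Op 3: route key 78: none >= 78, wrap to smallest pos 32 -> NA
Op 4: add NC@9 -> ring=[9:NC,32:NA,69:NB]
Op 5: add ND@10 -> ring=[9:NC,10:ND,32:NA,69:NB]
Op 6: route key 88: none >= 88, wrap to smallest pos 9 -> NC
Final route key 84: none >= 84, wrap to smallest pos 9 -> NC

Answer: NC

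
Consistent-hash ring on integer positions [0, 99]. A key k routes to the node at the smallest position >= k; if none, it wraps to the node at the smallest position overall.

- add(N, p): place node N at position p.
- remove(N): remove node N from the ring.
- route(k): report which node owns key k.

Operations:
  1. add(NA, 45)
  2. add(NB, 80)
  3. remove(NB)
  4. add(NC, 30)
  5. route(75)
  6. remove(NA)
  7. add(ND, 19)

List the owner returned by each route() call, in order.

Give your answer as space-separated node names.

Answer: NC

Derivation:
Op 1: add NA@45 -> ring=[45:NA]
Op 2: add NB@80 -> ring=[45:NA,80:NB]
Op 3: remove NB -> ring=[45:NA]
Op 4: add NC@30 -> ring=[30:NC,45:NA]
Op 5: route key 75: none >= 75, wrap to smallest pos 30 -> NC
Op 6: remove NA -> ring=[30:NC]
Op 7: add ND@19 -> ring=[19:ND,30:NC]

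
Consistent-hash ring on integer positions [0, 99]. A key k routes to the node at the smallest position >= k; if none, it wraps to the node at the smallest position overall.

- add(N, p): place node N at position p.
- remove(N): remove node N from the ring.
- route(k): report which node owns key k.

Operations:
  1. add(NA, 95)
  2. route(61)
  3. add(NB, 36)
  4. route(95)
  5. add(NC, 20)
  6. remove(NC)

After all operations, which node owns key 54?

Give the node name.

Answer: NA

Derivation:
Op 1: add NA@95 -> ring=[95:NA]
Op 2: route key 61: smallest pos >= 61 is 95 -> NA
Op 3: add NB@36 -> ring=[36:NB,95:NA]
Op 4: route key 95: smallest pos >= 95 is 95 -> NA
Op 5: add NC@20 -> ring=[20:NC,36:NB,95:NA]
Op 6: remove NC -> ring=[36:NB,95:NA]
Final route key 54: smallest pos >= 54 is 95 -> NA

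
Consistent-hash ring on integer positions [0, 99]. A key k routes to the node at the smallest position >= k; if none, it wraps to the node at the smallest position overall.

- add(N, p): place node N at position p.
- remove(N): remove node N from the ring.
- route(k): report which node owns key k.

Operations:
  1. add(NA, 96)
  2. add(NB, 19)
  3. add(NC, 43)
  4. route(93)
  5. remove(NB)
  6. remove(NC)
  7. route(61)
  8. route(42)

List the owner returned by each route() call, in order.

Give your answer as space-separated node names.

Op 1: add NA@96 -> ring=[96:NA]
Op 2: add NB@19 -> ring=[19:NB,96:NA]
Op 3: add NC@43 -> ring=[19:NB,43:NC,96:NA]
Op 4: route key 93: smallest pos >= 93 is 96 -> NA
Op 5: remove NB -> ring=[43:NC,96:NA]
Op 6: remove NC -> ring=[96:NA]
Op 7: route key 61: smallest pos >= 61 is 96 -> NA
Op 8: route key 42: smallest pos >= 42 is 96 -> NA

Answer: NA NA NA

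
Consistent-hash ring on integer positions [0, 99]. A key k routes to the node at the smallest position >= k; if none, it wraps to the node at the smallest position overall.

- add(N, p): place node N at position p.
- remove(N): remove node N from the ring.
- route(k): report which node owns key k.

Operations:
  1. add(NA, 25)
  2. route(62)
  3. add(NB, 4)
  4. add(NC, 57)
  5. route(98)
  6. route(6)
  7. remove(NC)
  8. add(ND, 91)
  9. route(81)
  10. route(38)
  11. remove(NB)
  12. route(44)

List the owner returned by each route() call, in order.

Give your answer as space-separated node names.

Op 1: add NA@25 -> ring=[25:NA]
Op 2: route key 62: none >= 62, wrap to smallest pos 25 -> NA
Op 3: add NB@4 -> ring=[4:NB,25:NA]
Op 4: add NC@57 -> ring=[4:NB,25:NA,57:NC]
Op 5: route key 98: none >= 98, wrap to smallest pos 4 -> NB
Op 6: route key 6: smallest pos >= 6 is 25 -> NA
Op 7: remove NC -> ring=[4:NB,25:NA]
Op 8: add ND@91 -> ring=[4:NB,25:NA,91:ND]
Op 9: route key 81: smallest pos >= 81 is 91 -> ND
Op 10: route key 38: smallest pos >= 38 is 91 -> ND
Op 11: remove NB -> ring=[25:NA,91:ND]
Op 12: route key 44: smallest pos >= 44 is 91 -> ND

Answer: NA NB NA ND ND ND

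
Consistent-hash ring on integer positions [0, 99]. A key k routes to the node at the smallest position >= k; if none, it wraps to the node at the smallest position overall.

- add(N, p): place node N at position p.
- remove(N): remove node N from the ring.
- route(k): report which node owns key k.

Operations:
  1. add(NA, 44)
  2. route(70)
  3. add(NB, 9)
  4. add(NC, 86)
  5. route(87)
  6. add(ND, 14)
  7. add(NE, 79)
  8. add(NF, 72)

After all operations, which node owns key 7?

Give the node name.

Op 1: add NA@44 -> ring=[44:NA]
Op 2: route key 70: none >= 70, wrap to smallest pos 44 -> NA
Op 3: add NB@9 -> ring=[9:NB,44:NA]
Op 4: add NC@86 -> ring=[9:NB,44:NA,86:NC]
Op 5: route key 87: none >= 87, wrap to smallest pos 9 -> NB
Op 6: add ND@14 -> ring=[9:NB,14:ND,44:NA,86:NC]
Op 7: add NE@79 -> ring=[9:NB,14:ND,44:NA,79:NE,86:NC]
Op 8: add NF@72 -> ring=[9:NB,14:ND,44:NA,72:NF,79:NE,86:NC]
Final route key 7: smallest pos >= 7 is 9 -> NB

Answer: NB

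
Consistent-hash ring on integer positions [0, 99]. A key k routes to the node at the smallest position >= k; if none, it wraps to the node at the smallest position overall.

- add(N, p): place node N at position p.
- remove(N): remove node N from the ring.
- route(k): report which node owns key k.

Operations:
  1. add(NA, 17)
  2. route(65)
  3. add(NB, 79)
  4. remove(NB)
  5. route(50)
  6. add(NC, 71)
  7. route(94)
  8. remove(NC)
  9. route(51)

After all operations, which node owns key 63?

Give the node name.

Op 1: add NA@17 -> ring=[17:NA]
Op 2: route key 65: none >= 65, wrap to smallest pos 17 -> NA
Op 3: add NB@79 -> ring=[17:NA,79:NB]
Op 4: remove NB -> ring=[17:NA]
Op 5: route key 50: none >= 50, wrap to smallest pos 17 -> NA
Op 6: add NC@71 -> ring=[17:NA,71:NC]
Op 7: route key 94: none >= 94, wrap to smallest pos 17 -> NA
Op 8: remove NC -> ring=[17:NA]
Op 9: route key 51: none >= 51, wrap to smallest pos 17 -> NA
Final route key 63: none >= 63, wrap to smallest pos 17 -> NA

Answer: NA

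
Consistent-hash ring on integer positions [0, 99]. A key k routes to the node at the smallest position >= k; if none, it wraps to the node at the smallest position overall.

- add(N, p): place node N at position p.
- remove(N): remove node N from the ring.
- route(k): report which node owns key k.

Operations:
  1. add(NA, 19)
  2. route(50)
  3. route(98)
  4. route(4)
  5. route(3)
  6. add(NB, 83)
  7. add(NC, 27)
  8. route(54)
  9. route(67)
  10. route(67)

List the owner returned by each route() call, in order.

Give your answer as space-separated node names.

Op 1: add NA@19 -> ring=[19:NA]
Op 2: route key 50: none >= 50, wrap to smallest pos 19 -> NA
Op 3: route key 98: none >= 98, wrap to smallest pos 19 -> NA
Op 4: route key 4: smallest pos >= 4 is 19 -> NA
Op 5: route key 3: smallest pos >= 3 is 19 -> NA
Op 6: add NB@83 -> ring=[19:NA,83:NB]
Op 7: add NC@27 -> ring=[19:NA,27:NC,83:NB]
Op 8: route key 54: smallest pos >= 54 is 83 -> NB
Op 9: route key 67: smallest pos >= 67 is 83 -> NB
Op 10: route key 67: smallest pos >= 67 is 83 -> NB

Answer: NA NA NA NA NB NB NB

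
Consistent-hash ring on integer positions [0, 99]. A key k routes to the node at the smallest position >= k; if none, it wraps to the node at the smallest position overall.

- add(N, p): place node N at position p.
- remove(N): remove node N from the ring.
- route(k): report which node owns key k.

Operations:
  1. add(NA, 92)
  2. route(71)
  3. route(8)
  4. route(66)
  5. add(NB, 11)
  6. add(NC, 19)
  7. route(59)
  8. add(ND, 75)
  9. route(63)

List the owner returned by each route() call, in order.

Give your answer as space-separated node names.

Answer: NA NA NA NA ND

Derivation:
Op 1: add NA@92 -> ring=[92:NA]
Op 2: route key 71: smallest pos >= 71 is 92 -> NA
Op 3: route key 8: smallest pos >= 8 is 92 -> NA
Op 4: route key 66: smallest pos >= 66 is 92 -> NA
Op 5: add NB@11 -> ring=[11:NB,92:NA]
Op 6: add NC@19 -> ring=[11:NB,19:NC,92:NA]
Op 7: route key 59: smallest pos >= 59 is 92 -> NA
Op 8: add ND@75 -> ring=[11:NB,19:NC,75:ND,92:NA]
Op 9: route key 63: smallest pos >= 63 is 75 -> ND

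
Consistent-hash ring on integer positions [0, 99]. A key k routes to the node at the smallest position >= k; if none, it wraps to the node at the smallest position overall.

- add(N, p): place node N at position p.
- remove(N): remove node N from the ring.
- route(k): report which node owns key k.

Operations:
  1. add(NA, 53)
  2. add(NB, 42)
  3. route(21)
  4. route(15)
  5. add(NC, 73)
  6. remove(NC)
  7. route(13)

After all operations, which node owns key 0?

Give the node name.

Op 1: add NA@53 -> ring=[53:NA]
Op 2: add NB@42 -> ring=[42:NB,53:NA]
Op 3: route key 21: smallest pos >= 21 is 42 -> NB
Op 4: route key 15: smallest pos >= 15 is 42 -> NB
Op 5: add NC@73 -> ring=[42:NB,53:NA,73:NC]
Op 6: remove NC -> ring=[42:NB,53:NA]
Op 7: route key 13: smallest pos >= 13 is 42 -> NB
Final route key 0: smallest pos >= 0 is 42 -> NB

Answer: NB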